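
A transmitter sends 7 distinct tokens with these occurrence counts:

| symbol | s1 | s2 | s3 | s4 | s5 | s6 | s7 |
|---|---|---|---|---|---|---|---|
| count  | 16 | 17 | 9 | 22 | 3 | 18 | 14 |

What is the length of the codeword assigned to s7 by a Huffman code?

Huffman merges, smallest pair first:
merge s5(3) and s3(9): 12
merge 12 and s7(14): 26
merge s1(16) and s2(17): 33
merge s6(18) and s4(22): 40
merge 26 and 33: 59
merge 40 and 59: 99
s7 sits 3 levels below the root, so its codeword is 3 bits.

3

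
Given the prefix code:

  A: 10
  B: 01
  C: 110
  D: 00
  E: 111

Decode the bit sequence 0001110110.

Read left to right; each codeword is recognised as soon as it completes (prefix code):
  00→D | 01→B | 110→C | 110→C
Decoded message: DBCC

DBCC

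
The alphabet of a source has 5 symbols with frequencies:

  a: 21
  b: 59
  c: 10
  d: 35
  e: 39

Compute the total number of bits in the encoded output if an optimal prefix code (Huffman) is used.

359

Build the Huffman tree bottom-up:
c(10) + a(21) → 31
31 + d(35) → 66
e(39) + b(59) → 98
66 + 98 → 164
The encoded length is the sum of every internal node's weight: 31 + 66 + 98 + 164 = 359 bits.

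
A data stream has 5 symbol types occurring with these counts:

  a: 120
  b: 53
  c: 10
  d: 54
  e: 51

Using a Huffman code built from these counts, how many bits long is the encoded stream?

Greedily combine the two least-frequent nodes:
merge c(10) and e(51): 61
merge b(53) and d(54): 107
merge 61 and 107: 168
merge a(120) and 168: 288
Total encoded bits = sum of merged weights = 61 + 107 + 168 + 288 = 624.

624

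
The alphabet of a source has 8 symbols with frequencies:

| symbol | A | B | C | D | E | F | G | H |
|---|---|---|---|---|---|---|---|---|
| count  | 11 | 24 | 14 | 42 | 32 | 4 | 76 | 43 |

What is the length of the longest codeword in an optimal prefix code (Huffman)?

5

Merge the two lowest-weight nodes at each step:
combine F(4), A(11) → 15
combine C(14), 15 → 29
combine B(24), 29 → 53
combine E(32), D(42) → 74
combine H(43), 53 → 96
combine 74, G(76) → 150
combine 96, 150 → 246
Maximum depth reached is 5.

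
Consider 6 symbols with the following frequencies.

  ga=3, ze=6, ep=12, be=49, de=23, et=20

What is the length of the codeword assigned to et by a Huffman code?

Repeatedly merge the two smallest:
merge ga(3) and ze(6): 9
merge 9 and ep(12): 21
merge et(20) and 21: 41
merge de(23) and 41: 64
merge be(49) and 64: 113
The subtree containing et is merged 3 times, so code length = 3.

3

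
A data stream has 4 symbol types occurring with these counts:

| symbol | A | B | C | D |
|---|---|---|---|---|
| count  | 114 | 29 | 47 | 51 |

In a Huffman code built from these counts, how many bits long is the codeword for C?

Huffman merges, smallest pair first:
B(29) + C(47) → 76
D(51) + 76 → 127
A(114) + 127 → 241
C's leaf is at depth 3, giving a 3-bit codeword.

3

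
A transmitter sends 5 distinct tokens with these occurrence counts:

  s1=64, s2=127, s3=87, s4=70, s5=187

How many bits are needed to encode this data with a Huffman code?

1204

Greedily combine the two least-frequent nodes:
combine s1(64), s4(70) → 134
combine s3(87), s2(127) → 214
combine 134, s5(187) → 321
combine 214, 321 → 535
The encoded length is the sum of every internal node's weight: 134 + 214 + 321 + 535 = 1204 bits.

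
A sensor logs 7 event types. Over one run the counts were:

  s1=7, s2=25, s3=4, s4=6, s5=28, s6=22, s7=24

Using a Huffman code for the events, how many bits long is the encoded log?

Merge the two smallest weights repeatedly:
s3(4) + s4(6) → 10
s1(7) + 10 → 17
17 + s6(22) → 39
s7(24) + s2(25) → 49
s5(28) + 39 → 67
49 + 67 → 116
The encoded length is the sum of every internal node's weight: 10 + 17 + 39 + 49 + 67 + 116 = 298 bits.

298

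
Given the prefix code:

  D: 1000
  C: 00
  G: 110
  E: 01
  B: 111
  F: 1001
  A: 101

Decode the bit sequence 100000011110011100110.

DCEBCBCG

Read left to right; each codeword is recognised as soon as it completes (prefix code):
  1000→D | 00→C | 01→E | 111→B | 00→C | 111→B | 00→C | 110→G
Decoded message: DCEBCBCG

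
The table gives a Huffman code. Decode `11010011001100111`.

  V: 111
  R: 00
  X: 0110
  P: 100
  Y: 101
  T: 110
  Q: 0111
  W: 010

TPTXQ

Read left to right; each codeword is recognised as soon as it completes (prefix code):
  110→T | 100→P | 110→T | 0110→X | 0111→Q
Decoded message: TPTXQ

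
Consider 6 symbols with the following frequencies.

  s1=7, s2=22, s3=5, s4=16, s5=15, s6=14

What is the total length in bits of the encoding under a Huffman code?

196

Merge the two smallest weights repeatedly:
merge s3(5) and s1(7): 12
merge 12 and s6(14): 26
merge s5(15) and s4(16): 31
merge s2(22) and 26: 48
merge 31 and 48: 79
Each symbol's bit-cost is frequency × depth; summing gives 196 bits (equivalently 12 + 26 + 31 + 48 + 79).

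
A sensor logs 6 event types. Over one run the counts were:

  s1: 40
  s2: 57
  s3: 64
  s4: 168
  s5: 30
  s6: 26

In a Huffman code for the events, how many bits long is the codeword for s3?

Huffman merges, smallest pair first:
combine s6(26), s5(30) → 56
combine s1(40), 56 → 96
combine s2(57), s3(64) → 121
combine 96, 121 → 217
combine s4(168), 217 → 385
s3 sits 3 levels below the root, so its codeword is 3 bits.

3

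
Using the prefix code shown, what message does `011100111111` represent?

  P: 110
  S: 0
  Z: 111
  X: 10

SZSSZZ

Read left to right; each codeword is recognised as soon as it completes (prefix code):
  0→S | 111→Z | 0→S | 0→S | 111→Z | 111→Z
Decoded message: SZSSZZ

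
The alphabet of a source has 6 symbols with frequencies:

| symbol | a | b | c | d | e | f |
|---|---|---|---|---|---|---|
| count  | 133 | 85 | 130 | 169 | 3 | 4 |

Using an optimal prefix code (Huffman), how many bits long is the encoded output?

1147

Merge the two smallest weights repeatedly:
merge e(3) and f(4): 7
merge 7 and b(85): 92
merge 92 and c(130): 222
merge a(133) and d(169): 302
merge 222 and 302: 524
Total encoded bits = sum of merged weights = 7 + 92 + 222 + 302 + 524 = 1147.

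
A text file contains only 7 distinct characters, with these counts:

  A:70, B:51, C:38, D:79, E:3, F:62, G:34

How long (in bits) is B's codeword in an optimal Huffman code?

3

Build the tree from the bottom:
merge E(3) and G(34): 37
merge 37 and C(38): 75
merge B(51) and F(62): 113
merge A(70) and 75: 145
merge D(79) and 113: 192
merge 145 and 192: 337
B sits 3 levels below the root, so its codeword is 3 bits.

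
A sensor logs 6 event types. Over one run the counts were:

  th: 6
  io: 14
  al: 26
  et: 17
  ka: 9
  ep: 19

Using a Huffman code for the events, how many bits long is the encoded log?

226

Greedily combine the two least-frequent nodes:
merge th(6) and ka(9): 15
merge io(14) and 15: 29
merge et(17) and ep(19): 36
merge al(26) and 29: 55
merge 36 and 55: 91
The encoded length is the sum of every internal node's weight: 15 + 29 + 36 + 55 + 91 = 226 bits.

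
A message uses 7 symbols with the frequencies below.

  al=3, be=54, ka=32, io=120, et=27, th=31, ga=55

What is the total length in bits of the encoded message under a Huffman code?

Merge the two smallest weights repeatedly:
merge al(3) and et(27): 30
merge 30 and th(31): 61
merge ka(32) and be(54): 86
merge ga(55) and 61: 116
merge 86 and 116: 202
merge io(120) and 202: 322
Total encoded bits = sum of merged weights = 30 + 61 + 86 + 116 + 202 + 322 = 817.

817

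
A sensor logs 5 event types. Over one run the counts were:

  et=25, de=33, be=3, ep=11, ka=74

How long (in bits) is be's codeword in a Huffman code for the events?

Repeatedly merge the two smallest:
be(3) + ep(11) → 14
14 + et(25) → 39
de(33) + 39 → 72
72 + ka(74) → 146
be's leaf is at depth 4, giving a 4-bit codeword.

4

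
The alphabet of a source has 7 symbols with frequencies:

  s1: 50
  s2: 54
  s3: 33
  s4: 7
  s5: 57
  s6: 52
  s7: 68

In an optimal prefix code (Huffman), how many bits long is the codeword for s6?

Repeatedly merge the two smallest:
s4(7) + s3(33) → 40
40 + s1(50) → 90
s6(52) + s2(54) → 106
s5(57) + s7(68) → 125
90 + 106 → 196
125 + 196 → 321
s6's leaf is at depth 3, giving a 3-bit codeword.

3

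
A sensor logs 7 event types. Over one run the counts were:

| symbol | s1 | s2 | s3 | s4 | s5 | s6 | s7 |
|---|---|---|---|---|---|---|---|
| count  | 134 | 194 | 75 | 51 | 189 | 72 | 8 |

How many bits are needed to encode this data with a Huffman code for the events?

1842

Merge the two smallest weights repeatedly:
merge s7(8) and s4(51): 59
merge 59 and s6(72): 131
merge s3(75) and 131: 206
merge s1(134) and s5(189): 323
merge s2(194) and 206: 400
merge 323 and 400: 723
The encoded length is the sum of every internal node's weight: 59 + 131 + 206 + 323 + 400 + 723 = 1842 bits.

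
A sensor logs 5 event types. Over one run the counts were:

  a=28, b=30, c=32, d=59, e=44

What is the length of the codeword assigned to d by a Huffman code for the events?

2

Build the tree from the bottom:
merge a(28) and b(30): 58
merge c(32) and e(44): 76
merge 58 and d(59): 117
merge 76 and 117: 193
d's leaf is at depth 2, giving a 2-bit codeword.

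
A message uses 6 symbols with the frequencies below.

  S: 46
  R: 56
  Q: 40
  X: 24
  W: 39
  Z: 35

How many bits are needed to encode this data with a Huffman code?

Build the Huffman tree bottom-up:
combine X(24), Z(35) → 59
combine W(39), Q(40) → 79
combine S(46), R(56) → 102
combine 59, 79 → 138
combine 102, 138 → 240
Total encoded bits = sum of merged weights = 59 + 79 + 102 + 138 + 240 = 618.

618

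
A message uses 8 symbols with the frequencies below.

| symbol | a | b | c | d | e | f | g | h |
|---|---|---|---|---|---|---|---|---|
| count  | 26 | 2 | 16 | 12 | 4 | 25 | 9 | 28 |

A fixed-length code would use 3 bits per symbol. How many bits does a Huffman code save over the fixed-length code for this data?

Fixed-length: 3 bits × 122 symbols = 366 bits.
Huffman merges:
combine b(2), e(4) → 6
combine 6, g(9) → 15
combine d(12), 15 → 27
combine c(16), f(25) → 41
combine a(26), 27 → 53
combine h(28), 41 → 69
combine 53, 69 → 122
Huffman total = 6 + 15 + 27 + 41 + 53 + 69 + 122 = 333 bits.
Saving = 366 − 333 = 33 bits.

33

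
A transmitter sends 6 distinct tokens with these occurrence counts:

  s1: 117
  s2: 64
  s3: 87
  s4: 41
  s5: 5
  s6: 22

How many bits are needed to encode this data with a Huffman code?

Greedily combine the two least-frequent nodes:
merge s5(5) and s6(22): 27
merge 27 and s4(41): 68
merge s2(64) and 68: 132
merge s3(87) and s1(117): 204
merge 132 and 204: 336
The encoded length is the sum of every internal node's weight: 27 + 68 + 132 + 204 + 336 = 767 bits.

767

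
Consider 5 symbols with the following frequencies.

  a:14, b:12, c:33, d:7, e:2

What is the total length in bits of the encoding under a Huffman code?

Greedily combine the two least-frequent nodes:
merge e(2) and d(7): 9
merge 9 and b(12): 21
merge a(14) and 21: 35
merge c(33) and 35: 68
The encoded length is the sum of every internal node's weight: 9 + 21 + 35 + 68 = 133 bits.

133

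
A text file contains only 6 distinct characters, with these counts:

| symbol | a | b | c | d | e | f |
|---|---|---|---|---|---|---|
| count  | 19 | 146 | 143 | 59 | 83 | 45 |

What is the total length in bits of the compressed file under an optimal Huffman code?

1177

Build the Huffman tree bottom-up:
a(19) + f(45) → 64
d(59) + 64 → 123
e(83) + 123 → 206
c(143) + b(146) → 289
206 + 289 → 495
Each symbol's bit-cost is frequency × depth; summing gives 1177 bits (equivalently 64 + 123 + 206 + 289 + 495).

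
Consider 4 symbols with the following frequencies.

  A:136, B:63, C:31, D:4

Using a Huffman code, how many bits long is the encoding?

Build the Huffman tree bottom-up:
combine D(4), C(31) → 35
combine 35, B(63) → 98
combine 98, A(136) → 234
Total encoded bits = sum of merged weights = 35 + 98 + 234 = 367.

367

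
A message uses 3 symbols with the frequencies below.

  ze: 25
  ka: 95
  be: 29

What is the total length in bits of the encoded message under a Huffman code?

203

Greedily combine the two least-frequent nodes:
ze(25) + be(29) → 54
54 + ka(95) → 149
The encoded length is the sum of every internal node's weight: 54 + 149 = 203 bits.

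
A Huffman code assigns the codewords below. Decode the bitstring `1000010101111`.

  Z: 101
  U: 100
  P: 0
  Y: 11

UPPZPYY

Read left to right; each codeword is recognised as soon as it completes (prefix code):
  100→U | 0→P | 0→P | 101→Z | 0→P | 11→Y | 11→Y
Decoded message: UPPZPYY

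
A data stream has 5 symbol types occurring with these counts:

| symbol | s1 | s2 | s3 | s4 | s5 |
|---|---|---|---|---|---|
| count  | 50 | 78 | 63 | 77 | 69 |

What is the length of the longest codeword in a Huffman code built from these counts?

3

Merge the two lowest-weight nodes at each step:
s1(50) + s3(63) → 113
s5(69) + s4(77) → 146
s2(78) + 113 → 191
146 + 191 → 337
The first pair merged (s1, s3) ends up deepest, at depth 3.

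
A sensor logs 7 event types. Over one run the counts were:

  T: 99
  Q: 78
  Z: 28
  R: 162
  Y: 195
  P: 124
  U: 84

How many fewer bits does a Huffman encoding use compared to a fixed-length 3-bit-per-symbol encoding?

251

Fixed-length: 3 bits × 770 symbols = 2310 bits.
Huffman merges:
combine Z(28), Q(78) → 106
combine U(84), T(99) → 183
combine 106, P(124) → 230
combine R(162), 183 → 345
combine Y(195), 230 → 425
combine 345, 425 → 770
Huffman total = 106 + 183 + 230 + 345 + 425 + 770 = 2059 bits.
Saving = 2310 − 2059 = 251 bits.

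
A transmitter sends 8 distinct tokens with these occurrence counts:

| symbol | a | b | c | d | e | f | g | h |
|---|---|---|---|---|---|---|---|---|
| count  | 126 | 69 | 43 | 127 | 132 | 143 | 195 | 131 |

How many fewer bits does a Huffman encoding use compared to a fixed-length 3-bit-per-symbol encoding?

83

Fixed-length: 3 bits × 966 symbols = 2898 bits.
Huffman merges:
merge c(43) and b(69): 112
merge 112 and a(126): 238
merge d(127) and h(131): 258
merge e(132) and f(143): 275
merge g(195) and 238: 433
merge 258 and 275: 533
merge 433 and 533: 966
Huffman total = 112 + 238 + 258 + 275 + 433 + 533 + 966 = 2815 bits.
Saving = 2898 − 2815 = 83 bits.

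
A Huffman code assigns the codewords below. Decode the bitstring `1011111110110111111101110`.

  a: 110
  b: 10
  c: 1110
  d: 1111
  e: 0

bdcadcc

Read left to right; each codeword is recognised as soon as it completes (prefix code):
  10→b | 1111→d | 1110→c | 110→a | 1111→d | 1110→c | 1110→c
Decoded message: bdcadcc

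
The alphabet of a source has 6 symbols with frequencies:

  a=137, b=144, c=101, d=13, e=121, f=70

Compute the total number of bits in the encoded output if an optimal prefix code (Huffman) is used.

Merge the two smallest weights repeatedly:
merge d(13) and f(70): 83
merge 83 and c(101): 184
merge e(121) and a(137): 258
merge b(144) and 184: 328
merge 258 and 328: 586
The encoded length is the sum of every internal node's weight: 83 + 184 + 258 + 328 + 586 = 1439 bits.

1439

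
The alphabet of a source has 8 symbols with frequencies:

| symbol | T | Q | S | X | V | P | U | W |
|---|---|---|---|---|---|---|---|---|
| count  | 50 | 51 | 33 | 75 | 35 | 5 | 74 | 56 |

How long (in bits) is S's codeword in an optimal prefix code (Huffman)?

5

Huffman merges, smallest pair first:
merge P(5) and S(33): 38
merge V(35) and 38: 73
merge T(50) and Q(51): 101
merge W(56) and 73: 129
merge U(74) and X(75): 149
merge 101 and 129: 230
merge 149 and 230: 379
S sits 5 levels below the root, so its codeword is 5 bits.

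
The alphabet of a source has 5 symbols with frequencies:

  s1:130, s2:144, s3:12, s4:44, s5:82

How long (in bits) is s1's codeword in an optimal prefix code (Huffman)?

Repeatedly merge the two smallest:
combine s3(12), s4(44) → 56
combine 56, s5(82) → 138
combine s1(130), 138 → 268
combine s2(144), 268 → 412
s1 sits 2 levels below the root, so its codeword is 2 bits.

2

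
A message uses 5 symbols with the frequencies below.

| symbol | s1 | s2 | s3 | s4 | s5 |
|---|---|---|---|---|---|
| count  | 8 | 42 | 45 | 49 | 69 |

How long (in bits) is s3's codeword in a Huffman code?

2

Build the tree from the bottom:
merge s1(8) and s2(42): 50
merge s3(45) and s4(49): 94
merge 50 and s5(69): 119
merge 94 and 119: 213
s3 sits 2 levels below the root, so its codeword is 2 bits.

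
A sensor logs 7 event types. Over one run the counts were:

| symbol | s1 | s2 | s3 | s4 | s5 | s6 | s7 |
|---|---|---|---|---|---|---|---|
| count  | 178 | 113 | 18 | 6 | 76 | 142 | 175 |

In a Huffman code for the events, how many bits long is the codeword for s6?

2

Repeatedly merge the two smallest:
merge s4(6) and s3(18): 24
merge 24 and s5(76): 100
merge 100 and s2(113): 213
merge s6(142) and s7(175): 317
merge s1(178) and 213: 391
merge 317 and 391: 708
The subtree containing s6 is merged 2 times, so code length = 2.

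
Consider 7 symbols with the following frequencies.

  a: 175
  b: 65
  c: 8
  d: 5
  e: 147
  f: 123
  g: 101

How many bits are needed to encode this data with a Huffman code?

1518

Merge the two smallest weights repeatedly:
combine d(5), c(8) → 13
combine 13, b(65) → 78
combine 78, g(101) → 179
combine f(123), e(147) → 270
combine a(175), 179 → 354
combine 270, 354 → 624
Each symbol's bit-cost is frequency × depth; summing gives 1518 bits (equivalently 13 + 78 + 179 + 270 + 354 + 624).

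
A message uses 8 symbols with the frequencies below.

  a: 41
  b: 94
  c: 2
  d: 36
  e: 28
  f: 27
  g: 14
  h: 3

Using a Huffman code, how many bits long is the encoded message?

Greedily combine the two least-frequent nodes:
combine c(2), h(3) → 5
combine 5, g(14) → 19
combine 19, f(27) → 46
combine e(28), d(36) → 64
combine a(41), 46 → 87
combine 64, 87 → 151
combine b(94), 151 → 245
The encoded length is the sum of every internal node's weight: 5 + 19 + 46 + 64 + 87 + 151 + 245 = 617 bits.

617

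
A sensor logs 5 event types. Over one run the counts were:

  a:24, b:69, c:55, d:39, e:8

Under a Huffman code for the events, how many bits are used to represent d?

2

Huffman merges, smallest pair first:
e(8) + a(24) → 32
32 + d(39) → 71
c(55) + b(69) → 124
71 + 124 → 195
The subtree containing d is merged 2 times, so code length = 2.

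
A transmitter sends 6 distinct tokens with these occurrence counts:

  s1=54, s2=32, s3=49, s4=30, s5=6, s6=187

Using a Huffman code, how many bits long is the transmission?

Greedily combine the two least-frequent nodes:
combine s5(6), s4(30) → 36
combine s2(32), 36 → 68
combine s3(49), s1(54) → 103
combine 68, 103 → 171
combine 171, s6(187) → 358
Each symbol's bit-cost is frequency × depth; summing gives 736 bits (equivalently 36 + 68 + 103 + 171 + 358).

736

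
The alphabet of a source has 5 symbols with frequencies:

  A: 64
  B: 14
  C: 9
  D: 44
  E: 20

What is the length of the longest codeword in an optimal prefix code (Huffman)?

Merge the two lowest-weight nodes at each step:
merge C(9) and B(14): 23
merge E(20) and 23: 43
merge 43 and D(44): 87
merge A(64) and 87: 151
Maximum depth reached is 4.

4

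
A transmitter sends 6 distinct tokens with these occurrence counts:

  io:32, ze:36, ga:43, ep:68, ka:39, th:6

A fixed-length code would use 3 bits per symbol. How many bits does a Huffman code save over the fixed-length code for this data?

Fixed-length: 3 bits × 224 symbols = 672 bits.
Huffman merges:
th(6) + io(32) → 38
ze(36) + 38 → 74
ka(39) + ga(43) → 82
ep(68) + 74 → 142
82 + 142 → 224
Huffman total = 38 + 74 + 82 + 142 + 224 = 560 bits.
Saving = 672 − 560 = 112 bits.

112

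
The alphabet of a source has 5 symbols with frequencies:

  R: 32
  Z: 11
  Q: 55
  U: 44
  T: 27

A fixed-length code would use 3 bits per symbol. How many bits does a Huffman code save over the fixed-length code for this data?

131

Fixed-length: 3 bits × 169 symbols = 507 bits.
Huffman merges:
merge Z(11) and T(27): 38
merge R(32) and 38: 70
merge U(44) and Q(55): 99
merge 70 and 99: 169
Huffman total = 38 + 70 + 99 + 169 = 376 bits.
Saving = 507 − 376 = 131 bits.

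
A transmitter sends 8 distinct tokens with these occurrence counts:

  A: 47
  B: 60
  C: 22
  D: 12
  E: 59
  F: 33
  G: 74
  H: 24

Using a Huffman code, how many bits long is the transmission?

Merge the two smallest weights repeatedly:
D(12) + C(22) → 34
H(24) + F(33) → 57
34 + A(47) → 81
57 + E(59) → 116
B(60) + G(74) → 134
81 + 116 → 197
134 + 197 → 331
Total encoded bits = sum of merged weights = 34 + 57 + 81 + 116 + 134 + 197 + 331 = 950.

950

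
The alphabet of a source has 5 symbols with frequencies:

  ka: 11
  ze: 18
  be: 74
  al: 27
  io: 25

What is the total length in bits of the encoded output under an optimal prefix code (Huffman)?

317

Merge the two smallest weights repeatedly:
ka(11) + ze(18) → 29
io(25) + al(27) → 52
29 + 52 → 81
be(74) + 81 → 155
Each symbol's bit-cost is frequency × depth; summing gives 317 bits (equivalently 29 + 52 + 81 + 155).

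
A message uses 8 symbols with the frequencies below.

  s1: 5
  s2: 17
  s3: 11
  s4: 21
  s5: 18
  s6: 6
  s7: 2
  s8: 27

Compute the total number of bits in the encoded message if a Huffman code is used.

Build the Huffman tree bottom-up:
s7(2) + s1(5) → 7
s6(6) + 7 → 13
s3(11) + 13 → 24
s2(17) + s5(18) → 35
s4(21) + 24 → 45
s8(27) + 35 → 62
45 + 62 → 107
Each symbol's bit-cost is frequency × depth; summing gives 293 bits (equivalently 7 + 13 + 24 + 35 + 45 + 62 + 107).

293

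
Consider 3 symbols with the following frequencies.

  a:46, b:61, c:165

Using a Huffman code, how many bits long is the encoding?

379

Build the Huffman tree bottom-up:
a(46) + b(61) → 107
107 + c(165) → 272
Total encoded bits = sum of merged weights = 107 + 272 = 379.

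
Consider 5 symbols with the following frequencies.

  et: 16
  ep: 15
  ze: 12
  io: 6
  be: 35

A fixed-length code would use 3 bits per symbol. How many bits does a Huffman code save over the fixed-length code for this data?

Fixed-length: 3 bits × 84 symbols = 252 bits.
Huffman merges:
combine io(6), ze(12) → 18
combine ep(15), et(16) → 31
combine 18, 31 → 49
combine be(35), 49 → 84
Huffman total = 18 + 31 + 49 + 84 = 182 bits.
Saving = 252 − 182 = 70 bits.

70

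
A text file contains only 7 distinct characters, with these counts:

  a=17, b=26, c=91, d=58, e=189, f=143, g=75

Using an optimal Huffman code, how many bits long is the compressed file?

1508

Build the Huffman tree bottom-up:
merge a(17) and b(26): 43
merge 43 and d(58): 101
merge g(75) and c(91): 166
merge 101 and f(143): 244
merge 166 and e(189): 355
merge 244 and 355: 599
The encoded length is the sum of every internal node's weight: 43 + 101 + 166 + 244 + 355 + 599 = 1508 bits.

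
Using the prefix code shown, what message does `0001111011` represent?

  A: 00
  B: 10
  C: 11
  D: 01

Read left to right; each codeword is recognised as soon as it completes (prefix code):
  00→A | 01→D | 11→C | 10→B | 11→C
Decoded message: ADCBC

ADCBC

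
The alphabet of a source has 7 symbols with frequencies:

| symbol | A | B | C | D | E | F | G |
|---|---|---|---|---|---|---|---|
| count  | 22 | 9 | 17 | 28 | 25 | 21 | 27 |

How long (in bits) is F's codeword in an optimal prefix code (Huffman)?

3

Repeatedly merge the two smallest:
merge B(9) and C(17): 26
merge F(21) and A(22): 43
merge E(25) and 26: 51
merge G(27) and D(28): 55
merge 43 and 51: 94
merge 55 and 94: 149
F sits 3 levels below the root, so its codeword is 3 bits.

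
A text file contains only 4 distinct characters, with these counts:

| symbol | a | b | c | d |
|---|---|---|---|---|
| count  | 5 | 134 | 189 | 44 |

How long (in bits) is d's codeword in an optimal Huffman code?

Repeatedly merge the two smallest:
a(5) + d(44) → 49
49 + b(134) → 183
183 + c(189) → 372
The subtree containing d is merged 3 times, so code length = 3.

3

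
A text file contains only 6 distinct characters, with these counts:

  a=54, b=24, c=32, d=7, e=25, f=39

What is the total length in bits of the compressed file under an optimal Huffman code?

449

Greedily combine the two least-frequent nodes:
merge d(7) and b(24): 31
merge e(25) and 31: 56
merge c(32) and f(39): 71
merge a(54) and 56: 110
merge 71 and 110: 181
Total encoded bits = sum of merged weights = 31 + 56 + 71 + 110 + 181 = 449.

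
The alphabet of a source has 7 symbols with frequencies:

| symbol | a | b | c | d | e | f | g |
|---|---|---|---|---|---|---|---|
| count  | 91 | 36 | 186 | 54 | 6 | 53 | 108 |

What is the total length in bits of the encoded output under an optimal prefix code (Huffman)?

Build the Huffman tree bottom-up:
combine e(6), b(36) → 42
combine 42, f(53) → 95
combine d(54), a(91) → 145
combine 95, g(108) → 203
combine 145, c(186) → 331
combine 203, 331 → 534
The encoded length is the sum of every internal node's weight: 42 + 95 + 145 + 203 + 331 + 534 = 1350 bits.

1350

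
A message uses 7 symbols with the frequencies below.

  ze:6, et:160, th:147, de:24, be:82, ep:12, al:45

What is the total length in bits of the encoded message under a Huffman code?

Build the Huffman tree bottom-up:
ze(6) + ep(12) → 18
18 + de(24) → 42
42 + al(45) → 87
be(82) + 87 → 169
th(147) + et(160) → 307
169 + 307 → 476
Total encoded bits = sum of merged weights = 18 + 42 + 87 + 169 + 307 + 476 = 1099.

1099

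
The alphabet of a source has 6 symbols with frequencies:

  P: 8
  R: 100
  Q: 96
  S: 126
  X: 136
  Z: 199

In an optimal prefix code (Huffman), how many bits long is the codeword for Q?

4

Repeatedly merge the two smallest:
merge P(8) and Q(96): 104
merge R(100) and 104: 204
merge S(126) and X(136): 262
merge Z(199) and 204: 403
merge 262 and 403: 665
Q sits 4 levels below the root, so its codeword is 4 bits.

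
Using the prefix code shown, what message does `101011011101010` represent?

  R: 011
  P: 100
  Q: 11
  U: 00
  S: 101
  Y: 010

Read left to right; each codeword is recognised as soon as it completes (prefix code):
  101→S | 011→R | 011→R | 101→S | 010→Y
Decoded message: SRRSY

SRRSY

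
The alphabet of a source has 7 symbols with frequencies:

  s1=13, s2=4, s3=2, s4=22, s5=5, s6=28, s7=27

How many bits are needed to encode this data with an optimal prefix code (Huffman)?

Greedily combine the two least-frequent nodes:
combine s3(2), s2(4) → 6
combine s5(5), 6 → 11
combine 11, s1(13) → 24
combine s4(22), 24 → 46
combine s7(27), s6(28) → 55
combine 46, 55 → 101
Each symbol's bit-cost is frequency × depth; summing gives 243 bits (equivalently 6 + 11 + 24 + 46 + 55 + 101).

243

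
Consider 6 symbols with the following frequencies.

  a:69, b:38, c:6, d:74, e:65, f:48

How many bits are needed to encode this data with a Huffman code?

736

Build the Huffman tree bottom-up:
c(6) + b(38) → 44
44 + f(48) → 92
e(65) + a(69) → 134
d(74) + 92 → 166
134 + 166 → 300
The encoded length is the sum of every internal node's weight: 44 + 92 + 134 + 166 + 300 = 736 bits.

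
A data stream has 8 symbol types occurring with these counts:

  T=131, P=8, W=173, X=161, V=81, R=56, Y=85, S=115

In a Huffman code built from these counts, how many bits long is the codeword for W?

2

Build the tree from the bottom:
combine P(8), R(56) → 64
combine 64, V(81) → 145
combine Y(85), S(115) → 200
combine T(131), 145 → 276
combine X(161), W(173) → 334
combine 200, 276 → 476
combine 334, 476 → 810
W's leaf is at depth 2, giving a 2-bit codeword.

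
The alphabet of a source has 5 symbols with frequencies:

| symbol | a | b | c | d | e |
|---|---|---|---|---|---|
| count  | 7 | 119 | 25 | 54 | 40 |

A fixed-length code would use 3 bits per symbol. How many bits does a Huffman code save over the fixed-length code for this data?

Fixed-length: 3 bits × 245 symbols = 735 bits.
Huffman merges:
merge a(7) and c(25): 32
merge 32 and e(40): 72
merge d(54) and 72: 126
merge b(119) and 126: 245
Huffman total = 32 + 72 + 126 + 245 = 475 bits.
Saving = 735 − 475 = 260 bits.

260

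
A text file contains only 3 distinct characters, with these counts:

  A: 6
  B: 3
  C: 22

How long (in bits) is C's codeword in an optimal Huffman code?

1

Repeatedly merge the two smallest:
merge B(3) and A(6): 9
merge 9 and C(22): 31
C sits one level below the root: a 1-bit codeword.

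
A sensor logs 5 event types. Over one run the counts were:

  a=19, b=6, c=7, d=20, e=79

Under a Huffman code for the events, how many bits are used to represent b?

4

Huffman merges, smallest pair first:
b(6) + c(7) → 13
13 + a(19) → 32
d(20) + 32 → 52
52 + e(79) → 131
b's leaf is at depth 4, giving a 4-bit codeword.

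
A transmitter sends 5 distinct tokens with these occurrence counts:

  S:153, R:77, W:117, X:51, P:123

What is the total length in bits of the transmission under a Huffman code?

Merge the two smallest weights repeatedly:
merge X(51) and R(77): 128
merge W(117) and P(123): 240
merge 128 and S(153): 281
merge 240 and 281: 521
Total encoded bits = sum of merged weights = 128 + 240 + 281 + 521 = 1170.

1170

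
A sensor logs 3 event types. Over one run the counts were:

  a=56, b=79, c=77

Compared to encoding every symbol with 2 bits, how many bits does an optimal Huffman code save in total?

Fixed-length: 2 bits × 212 symbols = 424 bits.
Huffman merges:
combine a(56), c(77) → 133
combine b(79), 133 → 212
Huffman total = 133 + 212 = 345 bits.
Saving = 424 − 345 = 79 bits.

79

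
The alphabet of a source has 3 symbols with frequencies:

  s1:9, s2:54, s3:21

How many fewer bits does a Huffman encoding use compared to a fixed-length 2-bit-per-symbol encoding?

Fixed-length: 2 bits × 84 symbols = 168 bits.
Huffman merges:
combine s1(9), s3(21) → 30
combine 30, s2(54) → 84
Huffman total = 30 + 84 = 114 bits.
Saving = 168 − 114 = 54 bits.

54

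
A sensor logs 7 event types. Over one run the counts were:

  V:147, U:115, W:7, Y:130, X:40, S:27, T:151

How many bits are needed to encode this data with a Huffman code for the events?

Greedily combine the two least-frequent nodes:
combine W(7), S(27) → 34
combine 34, X(40) → 74
combine 74, U(115) → 189
combine Y(130), V(147) → 277
combine T(151), 189 → 340
combine 277, 340 → 617
Total encoded bits = sum of merged weights = 34 + 74 + 189 + 277 + 340 + 617 = 1531.

1531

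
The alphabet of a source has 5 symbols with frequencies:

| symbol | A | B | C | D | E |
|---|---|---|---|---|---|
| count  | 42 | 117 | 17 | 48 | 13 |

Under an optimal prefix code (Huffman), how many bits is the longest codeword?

4

Merge the two lowest-weight nodes at each step:
E(13) + C(17) → 30
30 + A(42) → 72
D(48) + 72 → 120
B(117) + 120 → 237
The rarest symbols sit at the bottom; the longest codeword is 4 bits.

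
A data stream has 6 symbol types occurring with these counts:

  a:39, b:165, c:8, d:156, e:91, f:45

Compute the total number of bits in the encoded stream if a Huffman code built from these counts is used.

1147

Build the Huffman tree bottom-up:
c(8) + a(39) → 47
f(45) + 47 → 92
e(91) + 92 → 183
d(156) + b(165) → 321
183 + 321 → 504
The encoded length is the sum of every internal node's weight: 47 + 92 + 183 + 321 + 504 = 1147 bits.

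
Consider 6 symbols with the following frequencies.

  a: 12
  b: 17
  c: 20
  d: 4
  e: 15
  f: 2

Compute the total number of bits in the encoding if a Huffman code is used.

Build the Huffman tree bottom-up:
merge f(2) and d(4): 6
merge 6 and a(12): 18
merge e(15) and b(17): 32
merge 18 and c(20): 38
merge 32 and 38: 70
Total encoded bits = sum of merged weights = 6 + 18 + 32 + 38 + 70 = 164.

164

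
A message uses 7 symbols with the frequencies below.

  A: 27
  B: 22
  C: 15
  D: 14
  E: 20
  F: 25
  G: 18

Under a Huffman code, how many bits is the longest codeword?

Merge the two lowest-weight nodes at each step:
merge D(14) and C(15): 29
merge G(18) and E(20): 38
merge B(22) and F(25): 47
merge A(27) and 29: 56
merge 38 and 47: 85
merge 56 and 85: 141
The first pair merged (D, C) ends up deepest, at depth 3.

3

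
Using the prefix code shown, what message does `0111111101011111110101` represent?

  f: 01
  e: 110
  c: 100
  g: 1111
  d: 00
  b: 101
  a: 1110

fgebgeb

Read left to right; each codeword is recognised as soon as it completes (prefix code):
  01→f | 1111→g | 110→e | 101→b | 1111→g | 110→e | 101→b
Decoded message: fgebgeb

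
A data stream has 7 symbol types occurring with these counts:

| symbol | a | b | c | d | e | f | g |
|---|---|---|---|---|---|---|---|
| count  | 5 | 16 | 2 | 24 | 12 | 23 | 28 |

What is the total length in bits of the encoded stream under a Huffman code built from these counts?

Merge the two smallest weights repeatedly:
c(2) + a(5) → 7
7 + e(12) → 19
b(16) + 19 → 35
f(23) + d(24) → 47
g(28) + 35 → 63
47 + 63 → 110
Each symbol's bit-cost is frequency × depth; summing gives 281 bits (equivalently 7 + 19 + 35 + 47 + 63 + 110).

281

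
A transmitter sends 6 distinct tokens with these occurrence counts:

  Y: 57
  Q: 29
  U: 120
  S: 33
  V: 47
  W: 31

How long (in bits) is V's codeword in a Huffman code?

Build the tree from the bottom:
Q(29) + W(31) → 60
S(33) + V(47) → 80
Y(57) + 60 → 117
80 + 117 → 197
U(120) + 197 → 317
V's leaf is at depth 3, giving a 3-bit codeword.

3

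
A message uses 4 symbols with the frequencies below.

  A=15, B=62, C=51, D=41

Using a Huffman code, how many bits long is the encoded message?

Build the Huffman tree bottom-up:
combine A(15), D(41) → 56
combine C(51), 56 → 107
combine B(62), 107 → 169
Total encoded bits = sum of merged weights = 56 + 107 + 169 = 332.

332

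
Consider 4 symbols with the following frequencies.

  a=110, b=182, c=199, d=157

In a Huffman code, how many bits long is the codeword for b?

2

Repeatedly merge the two smallest:
merge a(110) and d(157): 267
merge b(182) and c(199): 381
merge 267 and 381: 648
b sits 2 levels below the root, so its codeword is 2 bits.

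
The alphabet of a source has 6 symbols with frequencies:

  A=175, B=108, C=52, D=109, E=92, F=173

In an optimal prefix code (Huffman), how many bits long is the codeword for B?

3

Repeatedly merge the two smallest:
combine C(52), E(92) → 144
combine B(108), D(109) → 217
combine 144, F(173) → 317
combine A(175), 217 → 392
combine 317, 392 → 709
B sits 3 levels below the root, so its codeword is 3 bits.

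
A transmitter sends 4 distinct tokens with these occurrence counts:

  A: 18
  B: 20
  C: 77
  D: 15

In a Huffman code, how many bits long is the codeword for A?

Repeatedly merge the two smallest:
combine D(15), A(18) → 33
combine B(20), 33 → 53
combine 53, C(77) → 130
The subtree containing A is merged 3 times, so code length = 3.

3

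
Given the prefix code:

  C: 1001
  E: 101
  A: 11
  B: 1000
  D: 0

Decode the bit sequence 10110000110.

Read left to right; each codeword is recognised as soon as it completes (prefix code):
  101→E | 1000→B | 0→D | 11→A | 0→D
Decoded message: EBDAD

EBDAD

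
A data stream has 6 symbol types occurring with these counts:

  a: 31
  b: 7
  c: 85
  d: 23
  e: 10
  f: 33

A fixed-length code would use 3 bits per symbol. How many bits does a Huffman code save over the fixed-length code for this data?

153

Fixed-length: 3 bits × 189 symbols = 567 bits.
Huffman merges:
merge b(7) and e(10): 17
merge 17 and d(23): 40
merge a(31) and f(33): 64
merge 40 and 64: 104
merge c(85) and 104: 189
Huffman total = 17 + 40 + 64 + 104 + 189 = 414 bits.
Saving = 567 − 414 = 153 bits.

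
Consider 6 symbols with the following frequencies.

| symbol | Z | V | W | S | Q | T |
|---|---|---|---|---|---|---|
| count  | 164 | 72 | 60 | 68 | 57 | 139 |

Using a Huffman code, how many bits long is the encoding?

1377

Build the Huffman tree bottom-up:
combine Q(57), W(60) → 117
combine S(68), V(72) → 140
combine 117, T(139) → 256
combine 140, Z(164) → 304
combine 256, 304 → 560
Total encoded bits = sum of merged weights = 117 + 140 + 256 + 304 + 560 = 1377.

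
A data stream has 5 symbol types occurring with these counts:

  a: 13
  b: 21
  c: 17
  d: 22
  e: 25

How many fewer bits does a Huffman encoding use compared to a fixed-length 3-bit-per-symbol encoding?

Fixed-length: 3 bits × 98 symbols = 294 bits.
Huffman merges:
merge a(13) and c(17): 30
merge b(21) and d(22): 43
merge e(25) and 30: 55
merge 43 and 55: 98
Huffman total = 30 + 43 + 55 + 98 = 226 bits.
Saving = 294 − 226 = 68 bits.

68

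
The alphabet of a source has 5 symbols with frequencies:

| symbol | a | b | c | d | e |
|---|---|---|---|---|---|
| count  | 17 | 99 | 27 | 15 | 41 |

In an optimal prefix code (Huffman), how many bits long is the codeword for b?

Build the tree from the bottom:
merge d(15) and a(17): 32
merge c(27) and 32: 59
merge e(41) and 59: 100
merge b(99) and 100: 199
b is a child of the root — depth 1, so its codeword is a single bit.

1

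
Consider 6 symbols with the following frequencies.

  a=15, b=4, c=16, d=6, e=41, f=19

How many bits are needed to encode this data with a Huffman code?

231

Build the Huffman tree bottom-up:
merge b(4) and d(6): 10
merge 10 and a(15): 25
merge c(16) and f(19): 35
merge 25 and 35: 60
merge e(41) and 60: 101
Each symbol's bit-cost is frequency × depth; summing gives 231 bits (equivalently 10 + 25 + 35 + 60 + 101).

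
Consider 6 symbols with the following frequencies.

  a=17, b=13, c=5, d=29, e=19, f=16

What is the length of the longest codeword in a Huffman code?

3

Merge the two lowest-weight nodes at each step:
merge c(5) and b(13): 18
merge f(16) and a(17): 33
merge 18 and e(19): 37
merge d(29) and 33: 62
merge 37 and 62: 99
Maximum depth reached is 3.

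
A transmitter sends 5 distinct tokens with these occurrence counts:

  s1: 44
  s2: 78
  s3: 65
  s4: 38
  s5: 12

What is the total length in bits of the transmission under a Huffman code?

524

Greedily combine the two least-frequent nodes:
combine s5(12), s4(38) → 50
combine s1(44), 50 → 94
combine s3(65), s2(78) → 143
combine 94, 143 → 237
Each symbol's bit-cost is frequency × depth; summing gives 524 bits (equivalently 50 + 94 + 143 + 237).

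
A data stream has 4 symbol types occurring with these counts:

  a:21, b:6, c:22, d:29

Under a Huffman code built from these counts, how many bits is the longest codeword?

Merge the two lowest-weight nodes at each step:
merge b(6) and a(21): 27
merge c(22) and 27: 49
merge d(29) and 49: 78
The first pair merged (b, a) ends up deepest, at depth 3.

3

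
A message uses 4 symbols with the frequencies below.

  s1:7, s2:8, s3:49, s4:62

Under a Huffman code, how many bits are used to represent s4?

Build the tree from the bottom:
merge s1(7) and s2(8): 15
merge 15 and s3(49): 64
merge s4(62) and 64: 126
s4 is merged only at the final step, so code length = 1.

1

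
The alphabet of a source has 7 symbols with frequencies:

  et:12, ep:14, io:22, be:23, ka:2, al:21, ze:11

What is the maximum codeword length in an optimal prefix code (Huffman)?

Merge the two lowest-weight nodes at each step:
ka(2) + ze(11) → 13
et(12) + 13 → 25
ep(14) + al(21) → 35
io(22) + be(23) → 45
25 + 35 → 60
45 + 60 → 105
The rarest symbols sit at the bottom; the longest codeword is 4 bits.

4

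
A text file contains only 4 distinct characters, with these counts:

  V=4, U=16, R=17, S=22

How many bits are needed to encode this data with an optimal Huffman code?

Build the Huffman tree bottom-up:
merge V(4) and U(16): 20
merge R(17) and 20: 37
merge S(22) and 37: 59
Each symbol's bit-cost is frequency × depth; summing gives 116 bits (equivalently 20 + 37 + 59).

116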